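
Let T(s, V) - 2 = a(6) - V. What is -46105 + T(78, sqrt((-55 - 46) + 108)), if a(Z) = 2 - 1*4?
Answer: -46105 - sqrt(7) ≈ -46108.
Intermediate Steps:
a(Z) = -2 (a(Z) = 2 - 4 = -2)
T(s, V) = -V (T(s, V) = 2 + (-2 - V) = -V)
-46105 + T(78, sqrt((-55 - 46) + 108)) = -46105 - sqrt((-55 - 46) + 108) = -46105 - sqrt(-101 + 108) = -46105 - sqrt(7)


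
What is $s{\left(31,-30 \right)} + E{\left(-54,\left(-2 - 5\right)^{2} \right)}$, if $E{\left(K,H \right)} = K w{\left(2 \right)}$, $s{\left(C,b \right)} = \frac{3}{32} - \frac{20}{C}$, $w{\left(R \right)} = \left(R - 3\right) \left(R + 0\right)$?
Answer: $\frac{106589}{992} \approx 107.45$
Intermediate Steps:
$w{\left(R \right)} = R \left(-3 + R\right)$ ($w{\left(R \right)} = \left(-3 + R\right) R = R \left(-3 + R\right)$)
$s{\left(C,b \right)} = \frac{3}{32} - \frac{20}{C}$ ($s{\left(C,b \right)} = 3 \cdot \frac{1}{32} - \frac{20}{C} = \frac{3}{32} - \frac{20}{C}$)
$E{\left(K,H \right)} = - 2 K$ ($E{\left(K,H \right)} = K 2 \left(-3 + 2\right) = K 2 \left(-1\right) = K \left(-2\right) = - 2 K$)
$s{\left(31,-30 \right)} + E{\left(-54,\left(-2 - 5\right)^{2} \right)} = \left(\frac{3}{32} - \frac{20}{31}\right) - -108 = \left(\frac{3}{32} - \frac{20}{31}\right) + 108 = - \frac{547}{992} + 108 = \frac{106589}{992}$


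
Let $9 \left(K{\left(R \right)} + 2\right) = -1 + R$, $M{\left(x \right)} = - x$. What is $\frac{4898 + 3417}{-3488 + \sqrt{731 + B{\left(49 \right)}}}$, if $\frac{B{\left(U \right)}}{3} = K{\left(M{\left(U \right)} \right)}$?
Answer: $- \frac{87008160}{36496307} - \frac{41575 \sqrt{255}}{36496307} \approx -2.4022$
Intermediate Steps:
$K{\left(R \right)} = - \frac{19}{9} + \frac{R}{9}$ ($K{\left(R \right)} = -2 + \frac{-1 + R}{9} = -2 + \left(- \frac{1}{9} + \frac{R}{9}\right) = - \frac{19}{9} + \frac{R}{9}$)
$B{\left(U \right)} = - \frac{19}{3} - \frac{U}{3}$ ($B{\left(U \right)} = 3 \left(- \frac{19}{9} + \frac{\left(-1\right) U}{9}\right) = 3 \left(- \frac{19}{9} - \frac{U}{9}\right) = - \frac{19}{3} - \frac{U}{3}$)
$\frac{4898 + 3417}{-3488 + \sqrt{731 + B{\left(49 \right)}}} = \frac{4898 + 3417}{-3488 + \sqrt{731 - \frac{68}{3}}} = \frac{8315}{-3488 + \sqrt{731 - \frac{68}{3}}} = \frac{8315}{-3488 + \sqrt{\frac{2125}{3}}} = \frac{8315}{-3488 + \frac{5 \sqrt{255}}{3}}$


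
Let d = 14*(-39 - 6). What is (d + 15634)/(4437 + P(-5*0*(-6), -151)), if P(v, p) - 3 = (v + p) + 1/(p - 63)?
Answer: 3210856/917845 ≈ 3.4983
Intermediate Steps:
P(v, p) = 3 + p + v + 1/(-63 + p) (P(v, p) = 3 + ((v + p) + 1/(p - 63)) = 3 + ((p + v) + 1/(-63 + p)) = 3 + (p + v + 1/(-63 + p)) = 3 + p + v + 1/(-63 + p))
d = -630 (d = 14*(-45) = -630)
(d + 15634)/(4437 + P(-5*0*(-6), -151)) = (-630 + 15634)/(4437 + (-188 + (-151)**2 - 63*(-5*0)*(-6) - 60*(-151) - 151*(-5*0)*(-6))/(-63 - 151)) = 15004/(4437 + (-188 + 22801 - 0*(-6) + 9060 - 0*(-6))/(-214)) = 15004/(4437 - (-188 + 22801 - 63*0 + 9060 - 151*0)/214) = 15004/(4437 - (-188 + 22801 + 0 + 9060 + 0)/214) = 15004/(4437 - 1/214*31673) = 15004/(4437 - 31673/214) = 15004/(917845/214) = 15004*(214/917845) = 3210856/917845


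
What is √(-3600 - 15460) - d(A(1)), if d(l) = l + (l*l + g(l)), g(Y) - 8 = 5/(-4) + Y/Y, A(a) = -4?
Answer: -79/4 + 2*I*√4765 ≈ -19.75 + 138.06*I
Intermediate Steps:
g(Y) = 31/4 (g(Y) = 8 + (5/(-4) + Y/Y) = 8 + (5*(-¼) + 1) = 8 + (-5/4 + 1) = 8 - ¼ = 31/4)
d(l) = 31/4 + l + l² (d(l) = l + (l*l + 31/4) = l + (l² + 31/4) = l + (31/4 + l²) = 31/4 + l + l²)
√(-3600 - 15460) - d(A(1)) = √(-3600 - 15460) - (31/4 - 4 + (-4)²) = √(-19060) - (31/4 - 4 + 16) = 2*I*√4765 - 1*79/4 = 2*I*√4765 - 79/4 = -79/4 + 2*I*√4765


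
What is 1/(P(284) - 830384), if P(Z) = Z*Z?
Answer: -1/749728 ≈ -1.3338e-6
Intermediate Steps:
P(Z) = Z²
1/(P(284) - 830384) = 1/(284² - 830384) = 1/(80656 - 830384) = 1/(-749728) = -1/749728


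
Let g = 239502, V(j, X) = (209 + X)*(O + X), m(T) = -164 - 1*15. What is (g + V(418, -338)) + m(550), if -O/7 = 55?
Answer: 332590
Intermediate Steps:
O = -385 (O = -7*55 = -385)
m(T) = -179 (m(T) = -164 - 15 = -179)
V(j, X) = (-385 + X)*(209 + X) (V(j, X) = (209 + X)*(-385 + X) = (-385 + X)*(209 + X))
(g + V(418, -338)) + m(550) = (239502 + (-80465 + (-338)² - 176*(-338))) - 179 = (239502 + (-80465 + 114244 + 59488)) - 179 = (239502 + 93267) - 179 = 332769 - 179 = 332590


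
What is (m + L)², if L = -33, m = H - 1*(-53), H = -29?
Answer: 81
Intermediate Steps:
m = 24 (m = -29 - 1*(-53) = -29 + 53 = 24)
(m + L)² = (24 - 33)² = (-9)² = 81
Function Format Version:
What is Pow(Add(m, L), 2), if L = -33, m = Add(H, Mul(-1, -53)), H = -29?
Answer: 81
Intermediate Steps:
m = 24 (m = Add(-29, Mul(-1, -53)) = Add(-29, 53) = 24)
Pow(Add(m, L), 2) = Pow(Add(24, -33), 2) = Pow(-9, 2) = 81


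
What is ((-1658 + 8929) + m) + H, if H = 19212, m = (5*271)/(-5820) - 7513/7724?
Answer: 14880676447/561921 ≈ 26482.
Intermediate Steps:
m = -677396/561921 (m = 1355*(-1/5820) - 7513*1/7724 = -271/1164 - 7513/7724 = -677396/561921 ≈ -1.2055)
((-1658 + 8929) + m) + H = ((-1658 + 8929) - 677396/561921) + 19212 = (7271 - 677396/561921) + 19212 = 4085050195/561921 + 19212 = 14880676447/561921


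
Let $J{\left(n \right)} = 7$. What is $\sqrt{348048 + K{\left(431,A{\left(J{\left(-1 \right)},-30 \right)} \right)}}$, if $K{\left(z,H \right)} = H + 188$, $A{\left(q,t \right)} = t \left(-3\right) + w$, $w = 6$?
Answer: $2 \sqrt{87083} \approx 590.2$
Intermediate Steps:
$A{\left(q,t \right)} = 6 - 3 t$ ($A{\left(q,t \right)} = t \left(-3\right) + 6 = - 3 t + 6 = 6 - 3 t$)
$K{\left(z,H \right)} = 188 + H$
$\sqrt{348048 + K{\left(431,A{\left(J{\left(-1 \right)},-30 \right)} \right)}} = \sqrt{348048 + \left(188 + \left(6 - -90\right)\right)} = \sqrt{348048 + \left(188 + \left(6 + 90\right)\right)} = \sqrt{348048 + \left(188 + 96\right)} = \sqrt{348048 + 284} = \sqrt{348332} = 2 \sqrt{87083}$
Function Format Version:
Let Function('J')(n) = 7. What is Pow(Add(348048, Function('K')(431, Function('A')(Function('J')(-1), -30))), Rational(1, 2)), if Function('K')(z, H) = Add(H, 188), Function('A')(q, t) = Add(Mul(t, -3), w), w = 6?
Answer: Mul(2, Pow(87083, Rational(1, 2))) ≈ 590.20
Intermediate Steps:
Function('A')(q, t) = Add(6, Mul(-3, t)) (Function('A')(q, t) = Add(Mul(t, -3), 6) = Add(Mul(-3, t), 6) = Add(6, Mul(-3, t)))
Function('K')(z, H) = Add(188, H)
Pow(Add(348048, Function('K')(431, Function('A')(Function('J')(-1), -30))), Rational(1, 2)) = Pow(Add(348048, Add(188, Add(6, Mul(-3, -30)))), Rational(1, 2)) = Pow(Add(348048, Add(188, Add(6, 90))), Rational(1, 2)) = Pow(Add(348048, Add(188, 96)), Rational(1, 2)) = Pow(Add(348048, 284), Rational(1, 2)) = Pow(348332, Rational(1, 2)) = Mul(2, Pow(87083, Rational(1, 2)))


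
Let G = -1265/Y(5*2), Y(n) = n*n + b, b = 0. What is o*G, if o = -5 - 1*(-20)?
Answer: -759/4 ≈ -189.75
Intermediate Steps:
o = 15 (o = -5 + 20 = 15)
Y(n) = n² (Y(n) = n*n + 0 = n² + 0 = n²)
G = -253/20 (G = -1265/((5*2)²) = -1265/(10²) = -1265/100 = -1265*1/100 = -253/20 ≈ -12.650)
o*G = 15*(-253/20) = -759/4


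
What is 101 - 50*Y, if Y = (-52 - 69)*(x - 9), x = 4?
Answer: -30149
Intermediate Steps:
Y = 605 (Y = (-52 - 69)*(4 - 9) = -121*(-5) = 605)
101 - 50*Y = 101 - 50*605 = 101 - 30250 = -30149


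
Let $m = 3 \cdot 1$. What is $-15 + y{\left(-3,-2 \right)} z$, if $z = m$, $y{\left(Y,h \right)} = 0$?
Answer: $-15$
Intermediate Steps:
$m = 3$
$z = 3$
$-15 + y{\left(-3,-2 \right)} z = -15 + 0 \cdot 3 = -15 + 0 = -15$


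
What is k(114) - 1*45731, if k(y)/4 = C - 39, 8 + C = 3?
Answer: -45907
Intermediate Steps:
C = -5 (C = -8 + 3 = -5)
k(y) = -176 (k(y) = 4*(-5 - 39) = 4*(-44) = -176)
k(114) - 1*45731 = -176 - 1*45731 = -176 - 45731 = -45907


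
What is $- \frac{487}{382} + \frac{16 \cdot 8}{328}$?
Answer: $- \frac{13855}{15662} \approx -0.88463$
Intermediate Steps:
$- \frac{487}{382} + \frac{16 \cdot 8}{328} = \left(-487\right) \frac{1}{382} + 128 \cdot \frac{1}{328} = - \frac{487}{382} + \frac{16}{41} = - \frac{13855}{15662}$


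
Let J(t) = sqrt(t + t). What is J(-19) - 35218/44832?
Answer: -17609/22416 + I*sqrt(38) ≈ -0.78555 + 6.1644*I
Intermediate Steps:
J(t) = sqrt(2)*sqrt(t) (J(t) = sqrt(2*t) = sqrt(2)*sqrt(t))
J(-19) - 35218/44832 = sqrt(2)*sqrt(-19) - 35218/44832 = sqrt(2)*(I*sqrt(19)) - 35218*1/44832 = I*sqrt(38) - 17609/22416 = -17609/22416 + I*sqrt(38)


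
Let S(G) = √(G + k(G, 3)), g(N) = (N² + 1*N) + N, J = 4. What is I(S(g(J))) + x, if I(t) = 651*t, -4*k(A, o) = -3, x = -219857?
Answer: -219857 + 1953*√11/2 ≈ -2.1662e+5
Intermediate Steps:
k(A, o) = ¾ (k(A, o) = -¼*(-3) = ¾)
g(N) = N² + 2*N (g(N) = (N² + N) + N = (N + N²) + N = N² + 2*N)
S(G) = √(¾ + G) (S(G) = √(G + ¾) = √(¾ + G))
I(S(g(J))) + x = 651*(√(3 + 4*(4*(2 + 4)))/2) - 219857 = 651*(√(3 + 4*(4*6))/2) - 219857 = 651*(√(3 + 4*24)/2) - 219857 = 651*(√(3 + 96)/2) - 219857 = 651*(√99/2) - 219857 = 651*((3*√11)/2) - 219857 = 651*(3*√11/2) - 219857 = 1953*√11/2 - 219857 = -219857 + 1953*√11/2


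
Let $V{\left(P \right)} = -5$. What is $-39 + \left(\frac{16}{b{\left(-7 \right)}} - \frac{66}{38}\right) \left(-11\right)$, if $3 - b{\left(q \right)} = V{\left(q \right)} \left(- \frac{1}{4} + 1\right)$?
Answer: $- \frac{23582}{513} \approx -45.969$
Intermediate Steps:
$b{\left(q \right)} = \frac{27}{4}$ ($b{\left(q \right)} = 3 - - 5 \left(- \frac{1}{4} + 1\right) = 3 - \left(-5\right) \frac{3}{4} = 3 - - \frac{15}{4} = 3 + \frac{15}{4} = \frac{27}{4}$)
$-39 + \left(\frac{16}{b{\left(-7 \right)}} - \frac{66}{38}\right) \left(-11\right) = -39 + \left(\frac{16}{\frac{27}{4}} - \frac{66}{38}\right) \left(-11\right) = -39 + \left(16 \cdot \frac{4}{27} - \frac{33}{19}\right) \left(-11\right) = -39 + \left(\frac{64}{27} - \frac{33}{19}\right) \left(-11\right) = -39 + \frac{325}{513} \left(-11\right) = -39 - \frac{3575}{513} = - \frac{23582}{513}$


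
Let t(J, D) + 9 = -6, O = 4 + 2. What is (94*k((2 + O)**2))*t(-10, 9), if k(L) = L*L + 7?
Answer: -5785230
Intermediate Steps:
O = 6
t(J, D) = -15 (t(J, D) = -9 - 6 = -15)
k(L) = 7 + L**2 (k(L) = L**2 + 7 = 7 + L**2)
(94*k((2 + O)**2))*t(-10, 9) = (94*(7 + ((2 + 6)**2)**2))*(-15) = (94*(7 + (8**2)**2))*(-15) = (94*(7 + 64**2))*(-15) = (94*(7 + 4096))*(-15) = (94*4103)*(-15) = 385682*(-15) = -5785230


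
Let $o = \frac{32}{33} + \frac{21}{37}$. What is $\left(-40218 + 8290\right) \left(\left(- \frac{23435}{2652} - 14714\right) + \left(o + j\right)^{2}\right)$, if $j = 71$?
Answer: $\frac{7655919530235830}{25344297} \approx 3.0208 \cdot 10^{8}$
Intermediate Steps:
$o = \frac{1877}{1221}$ ($o = 32 \cdot \frac{1}{33} + 21 \cdot \frac{1}{37} = \frac{32}{33} + \frac{21}{37} = \frac{1877}{1221} \approx 1.5373$)
$\left(-40218 + 8290\right) \left(\left(- \frac{23435}{2652} - 14714\right) + \left(o + j\right)^{2}\right) = \left(-40218 + 8290\right) \left(\left(- \frac{23435}{2652} - 14714\right) + \left(\frac{1877}{1221} + 71\right)^{2}\right) = - 31928 \left(\left(\left(-23435\right) \frac{1}{2652} - 14714\right) + \left(\frac{88568}{1221}\right)^{2}\right) = - 31928 \left(\left(- \frac{23435}{2652} - 14714\right) + \frac{7844290624}{1490841}\right) = - 31928 \left(- \frac{39044963}{2652} + \frac{7844290624}{1490841}\right) = \left(-31928\right) \left(- \frac{12468924316345}{1317903444}\right) = \frac{7655919530235830}{25344297}$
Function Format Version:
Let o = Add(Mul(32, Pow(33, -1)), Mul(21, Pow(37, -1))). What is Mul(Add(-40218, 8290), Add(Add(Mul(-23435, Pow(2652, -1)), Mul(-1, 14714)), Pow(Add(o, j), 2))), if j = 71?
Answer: Rational(7655919530235830, 25344297) ≈ 3.0208e+8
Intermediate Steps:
o = Rational(1877, 1221) (o = Add(Mul(32, Rational(1, 33)), Mul(21, Rational(1, 37))) = Add(Rational(32, 33), Rational(21, 37)) = Rational(1877, 1221) ≈ 1.5373)
Mul(Add(-40218, 8290), Add(Add(Mul(-23435, Pow(2652, -1)), Mul(-1, 14714)), Pow(Add(o, j), 2))) = Mul(Add(-40218, 8290), Add(Add(Mul(-23435, Pow(2652, -1)), Mul(-1, 14714)), Pow(Add(Rational(1877, 1221), 71), 2))) = Mul(-31928, Add(Add(Mul(-23435, Rational(1, 2652)), -14714), Pow(Rational(88568, 1221), 2))) = Mul(-31928, Add(Add(Rational(-23435, 2652), -14714), Rational(7844290624, 1490841))) = Mul(-31928, Add(Rational(-39044963, 2652), Rational(7844290624, 1490841))) = Mul(-31928, Rational(-12468924316345, 1317903444)) = Rational(7655919530235830, 25344297)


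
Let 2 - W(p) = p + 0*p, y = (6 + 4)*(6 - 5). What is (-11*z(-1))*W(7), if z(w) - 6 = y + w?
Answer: 825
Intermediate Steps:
y = 10 (y = 10*1 = 10)
W(p) = 2 - p (W(p) = 2 - (p + 0*p) = 2 - (p + 0) = 2 - p)
z(w) = 16 + w (z(w) = 6 + (10 + w) = 16 + w)
(-11*z(-1))*W(7) = (-11*(16 - 1))*(2 - 1*7) = (-11*15)*(2 - 7) = -165*(-5) = 825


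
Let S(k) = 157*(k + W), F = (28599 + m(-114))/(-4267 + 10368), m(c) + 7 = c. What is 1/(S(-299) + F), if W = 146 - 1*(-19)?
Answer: -6101/128324360 ≈ -4.7544e-5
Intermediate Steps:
W = 165 (W = 146 + 19 = 165)
m(c) = -7 + c
F = 28478/6101 (F = (28599 + (-7 - 114))/(-4267 + 10368) = (28599 - 121)/6101 = 28478*(1/6101) = 28478/6101 ≈ 4.6678)
S(k) = 25905 + 157*k (S(k) = 157*(k + 165) = 157*(165 + k) = 25905 + 157*k)
1/(S(-299) + F) = 1/((25905 + 157*(-299)) + 28478/6101) = 1/((25905 - 46943) + 28478/6101) = 1/(-21038 + 28478/6101) = 1/(-128324360/6101) = -6101/128324360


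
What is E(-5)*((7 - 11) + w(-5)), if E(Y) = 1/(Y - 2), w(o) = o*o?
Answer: -3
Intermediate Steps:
w(o) = o²
E(Y) = 1/(-2 + Y)
E(-5)*((7 - 11) + w(-5)) = ((7 - 11) + (-5)²)/(-2 - 5) = (-4 + 25)/(-7) = -⅐*21 = -3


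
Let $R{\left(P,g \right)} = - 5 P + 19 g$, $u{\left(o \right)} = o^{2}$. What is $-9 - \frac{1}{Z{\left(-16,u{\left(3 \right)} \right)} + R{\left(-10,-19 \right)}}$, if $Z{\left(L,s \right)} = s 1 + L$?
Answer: $- \frac{2861}{318} \approx -8.9969$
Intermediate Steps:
$Z{\left(L,s \right)} = L + s$ ($Z{\left(L,s \right)} = s + L = L + s$)
$-9 - \frac{1}{Z{\left(-16,u{\left(3 \right)} \right)} + R{\left(-10,-19 \right)}} = -9 - \frac{1}{\left(-16 + 3^{2}\right) + \left(\left(-5\right) \left(-10\right) + 19 \left(-19\right)\right)} = -9 - \frac{1}{\left(-16 + 9\right) + \left(50 - 361\right)} = -9 - \frac{1}{-7 - 311} = -9 - \frac{1}{-318} = -9 - - \frac{1}{318} = -9 + \frac{1}{318} = - \frac{2861}{318}$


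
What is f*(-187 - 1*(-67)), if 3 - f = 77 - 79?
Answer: -600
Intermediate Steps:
f = 5 (f = 3 - (77 - 79) = 3 - 1*(-2) = 3 + 2 = 5)
f*(-187 - 1*(-67)) = 5*(-187 - 1*(-67)) = 5*(-187 + 67) = 5*(-120) = -600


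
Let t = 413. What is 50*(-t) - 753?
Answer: -21403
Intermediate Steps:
50*(-t) - 753 = 50*(-1*413) - 753 = 50*(-413) - 753 = -20650 - 753 = -21403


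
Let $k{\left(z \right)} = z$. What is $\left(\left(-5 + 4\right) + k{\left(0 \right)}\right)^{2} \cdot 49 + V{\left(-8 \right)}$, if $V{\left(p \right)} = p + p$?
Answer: $33$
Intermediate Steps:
$V{\left(p \right)} = 2 p$
$\left(\left(-5 + 4\right) + k{\left(0 \right)}\right)^{2} \cdot 49 + V{\left(-8 \right)} = \left(\left(-5 + 4\right) + 0\right)^{2} \cdot 49 + 2 \left(-8\right) = \left(-1 + 0\right)^{2} \cdot 49 - 16 = \left(-1\right)^{2} \cdot 49 - 16 = 1 \cdot 49 - 16 = 49 - 16 = 33$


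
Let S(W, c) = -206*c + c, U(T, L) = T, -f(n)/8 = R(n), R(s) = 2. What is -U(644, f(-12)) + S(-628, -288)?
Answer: 58396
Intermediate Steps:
f(n) = -16 (f(n) = -8*2 = -16)
S(W, c) = -205*c
-U(644, f(-12)) + S(-628, -288) = -1*644 - 205*(-288) = -644 + 59040 = 58396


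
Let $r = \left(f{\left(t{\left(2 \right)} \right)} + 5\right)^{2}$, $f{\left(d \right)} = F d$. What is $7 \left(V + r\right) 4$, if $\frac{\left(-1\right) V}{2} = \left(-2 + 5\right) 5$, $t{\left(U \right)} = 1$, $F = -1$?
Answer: $-392$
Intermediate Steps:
$f{\left(d \right)} = - d$
$V = -30$ ($V = - 2 \left(-2 + 5\right) 5 = - 2 \cdot 3 \cdot 5 = \left(-2\right) 15 = -30$)
$r = 16$ ($r = \left(\left(-1\right) 1 + 5\right)^{2} = \left(-1 + 5\right)^{2} = 4^{2} = 16$)
$7 \left(V + r\right) 4 = 7 \left(-30 + 16\right) 4 = 7 \left(-14\right) 4 = \left(-98\right) 4 = -392$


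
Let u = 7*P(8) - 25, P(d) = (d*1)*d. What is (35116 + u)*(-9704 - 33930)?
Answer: -1550708726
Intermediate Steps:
P(d) = d**2 (P(d) = d*d = d**2)
u = 423 (u = 7*8**2 - 25 = 7*64 - 25 = 448 - 25 = 423)
(35116 + u)*(-9704 - 33930) = (35116 + 423)*(-9704 - 33930) = 35539*(-43634) = -1550708726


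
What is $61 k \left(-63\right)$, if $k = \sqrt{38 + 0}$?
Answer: $- 3843 \sqrt{38} \approx -23690.0$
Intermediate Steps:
$k = \sqrt{38} \approx 6.1644$
$61 k \left(-63\right) = 61 \sqrt{38} \left(-63\right) = - 3843 \sqrt{38}$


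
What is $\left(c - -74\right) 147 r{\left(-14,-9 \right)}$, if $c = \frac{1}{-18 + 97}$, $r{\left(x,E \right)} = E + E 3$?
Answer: $- \frac{30942324}{79} \approx -3.9168 \cdot 10^{5}$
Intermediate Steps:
$r{\left(x,E \right)} = 4 E$ ($r{\left(x,E \right)} = E + 3 E = 4 E$)
$c = \frac{1}{79} \approx 0.012658$
$\left(c - -74\right) 147 r{\left(-14,-9 \right)} = \left(\frac{1}{79} - -74\right) 147 \cdot 4 \left(-9\right) = \left(\frac{1}{79} + 74\right) 147 \left(-36\right) = \frac{5847}{79} \cdot 147 \left(-36\right) = \frac{859509}{79} \left(-36\right) = - \frac{30942324}{79}$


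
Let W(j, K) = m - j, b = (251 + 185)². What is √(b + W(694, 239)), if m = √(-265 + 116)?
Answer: √(189402 + I*√149) ≈ 435.2 + 0.014*I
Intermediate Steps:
m = I*√149 (m = √(-149) = I*√149 ≈ 12.207*I)
b = 190096 (b = 436² = 190096)
W(j, K) = -j + I*√149 (W(j, K) = I*√149 - j = -j + I*√149)
√(b + W(694, 239)) = √(190096 + (-1*694 + I*√149)) = √(190096 + (-694 + I*√149)) = √(189402 + I*√149)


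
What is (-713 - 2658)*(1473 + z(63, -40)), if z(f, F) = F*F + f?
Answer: -10571456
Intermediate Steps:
z(f, F) = f + F**2 (z(f, F) = F**2 + f = f + F**2)
(-713 - 2658)*(1473 + z(63, -40)) = (-713 - 2658)*(1473 + (63 + (-40)**2)) = -3371*(1473 + (63 + 1600)) = -3371*(1473 + 1663) = -3371*3136 = -10571456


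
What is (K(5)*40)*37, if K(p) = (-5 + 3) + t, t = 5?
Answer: 4440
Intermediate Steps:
K(p) = 3 (K(p) = (-5 + 3) + 5 = -2 + 5 = 3)
(K(5)*40)*37 = (3*40)*37 = 120*37 = 4440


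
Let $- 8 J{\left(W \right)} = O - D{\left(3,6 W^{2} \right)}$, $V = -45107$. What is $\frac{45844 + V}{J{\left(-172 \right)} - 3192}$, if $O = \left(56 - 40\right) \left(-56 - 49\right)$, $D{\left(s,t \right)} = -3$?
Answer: $- \frac{536}{2169} \approx -0.24712$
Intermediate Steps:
$O = -1680$ ($O = 16 \left(-105\right) = -1680$)
$J{\left(W \right)} = \frac{1677}{8}$ ($J{\left(W \right)} = - \frac{-1680 - -3}{8} = - \frac{-1680 + 3}{8} = \left(- \frac{1}{8}\right) \left(-1677\right) = \frac{1677}{8}$)
$\frac{45844 + V}{J{\left(-172 \right)} - 3192} = \frac{45844 - 45107}{\frac{1677}{8} - 3192} = \frac{737}{- \frac{23859}{8}} = 737 \left(- \frac{8}{23859}\right) = - \frac{536}{2169}$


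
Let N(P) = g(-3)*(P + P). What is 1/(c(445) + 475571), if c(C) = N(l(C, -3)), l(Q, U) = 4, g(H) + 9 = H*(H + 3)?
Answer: 1/475499 ≈ 2.1031e-6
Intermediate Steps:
g(H) = -9 + H*(3 + H) (g(H) = -9 + H*(H + 3) = -9 + H*(3 + H))
N(P) = -18*P (N(P) = (-9 + (-3)² + 3*(-3))*(P + P) = (-9 + 9 - 9)*(2*P) = -18*P)
c(C) = -72 (c(C) = -18*4 = -72)
1/(c(445) + 475571) = 1/(-72 + 475571) = 1/475499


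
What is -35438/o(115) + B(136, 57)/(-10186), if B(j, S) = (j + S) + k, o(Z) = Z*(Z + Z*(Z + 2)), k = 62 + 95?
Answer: -226790992/3973940575 ≈ -0.057070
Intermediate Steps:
k = 157
o(Z) = Z*(Z + Z*(2 + Z))
B(j, S) = 157 + S + j (B(j, S) = (j + S) + 157 = (S + j) + 157 = 157 + S + j)
-35438/o(115) + B(136, 57)/(-10186) = -35438*1/(13225*(3 + 115)) + (157 + 57 + 136)/(-10186) = -35438/(13225*118) + 350*(-1/10186) = -35438/1560550 - 175/5093 = -35438*1/1560550 - 175/5093 = -17719/780275 - 175/5093 = -226790992/3973940575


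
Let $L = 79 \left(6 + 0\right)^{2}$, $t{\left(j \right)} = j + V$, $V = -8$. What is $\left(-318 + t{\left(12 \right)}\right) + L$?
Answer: $2530$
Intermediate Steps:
$t{\left(j \right)} = -8 + j$ ($t{\left(j \right)} = j - 8 = -8 + j$)
$L = 2844$ ($L = 79 \cdot 6^{2} = 79 \cdot 36 = 2844$)
$\left(-318 + t{\left(12 \right)}\right) + L = \left(-318 + \left(-8 + 12\right)\right) + 2844 = \left(-318 + 4\right) + 2844 = -314 + 2844 = 2530$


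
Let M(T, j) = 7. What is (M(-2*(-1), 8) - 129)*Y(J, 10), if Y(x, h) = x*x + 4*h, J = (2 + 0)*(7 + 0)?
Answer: -28792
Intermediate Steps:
J = 14 (J = 2*7 = 14)
Y(x, h) = x² + 4*h
(M(-2*(-1), 8) - 129)*Y(J, 10) = (7 - 129)*(14² + 4*10) = -122*(196 + 40) = -122*236 = -28792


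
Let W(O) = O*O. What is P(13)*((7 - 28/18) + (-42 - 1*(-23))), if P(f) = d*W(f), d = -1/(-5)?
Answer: -20618/45 ≈ -458.18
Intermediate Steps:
W(O) = O²
d = ⅕ (d = -1*(-⅕) = ⅕ ≈ 0.20000)
P(f) = f²/5
P(13)*((7 - 28/18) + (-42 - 1*(-23))) = ((⅕)*13²)*((7 - 28/18) + (-42 - 1*(-23))) = ((⅕)*169)*((7 - 28*1/18) + (-42 + 23)) = 169*((7 - 14/9) - 19)/5 = 169*(49/9 - 19)/5 = (169/5)*(-122/9) = -20618/45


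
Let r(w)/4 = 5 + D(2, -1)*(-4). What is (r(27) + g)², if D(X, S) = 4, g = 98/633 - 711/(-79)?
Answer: 486511249/400689 ≈ 1214.2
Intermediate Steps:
g = 5795/633 (g = 98*(1/633) - 711*(-1/79) = 98/633 + 9 = 5795/633 ≈ 9.1548)
r(w) = -44 (r(w) = 4*(5 + 4*(-4)) = 4*(5 - 16) = 4*(-11) = -44)
(r(27) + g)² = (-44 + 5795/633)² = (-22057/633)² = 486511249/400689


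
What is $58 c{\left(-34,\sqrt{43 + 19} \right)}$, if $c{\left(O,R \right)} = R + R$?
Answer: $116 \sqrt{62} \approx 913.38$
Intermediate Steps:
$c{\left(O,R \right)} = 2 R$
$58 c{\left(-34,\sqrt{43 + 19} \right)} = 58 \cdot 2 \sqrt{43 + 19} = 58 \cdot 2 \sqrt{62} = 116 \sqrt{62}$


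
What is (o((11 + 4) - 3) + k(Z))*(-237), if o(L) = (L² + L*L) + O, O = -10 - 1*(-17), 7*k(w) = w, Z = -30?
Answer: -482295/7 ≈ -68899.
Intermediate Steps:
k(w) = w/7
O = 7 (O = -10 + 17 = 7)
o(L) = 7 + 2*L² (o(L) = (L² + L*L) + 7 = (L² + L²) + 7 = 2*L² + 7 = 7 + 2*L²)
(o((11 + 4) - 3) + k(Z))*(-237) = ((7 + 2*((11 + 4) - 3)²) + (⅐)*(-30))*(-237) = ((7 + 2*(15 - 3)²) - 30/7)*(-237) = ((7 + 2*12²) - 30/7)*(-237) = ((7 + 2*144) - 30/7)*(-237) = ((7 + 288) - 30/7)*(-237) = (295 - 30/7)*(-237) = (2035/7)*(-237) = -482295/7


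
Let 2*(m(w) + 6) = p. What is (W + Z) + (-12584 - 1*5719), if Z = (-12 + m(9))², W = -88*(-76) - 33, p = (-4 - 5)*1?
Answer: -44567/4 ≈ -11142.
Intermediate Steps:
p = -9 (p = -9*1 = -9)
m(w) = -21/2 (m(w) = -6 + (½)*(-9) = -6 - 9/2 = -21/2)
W = 6655 (W = 6688 - 33 = 6655)
Z = 2025/4 (Z = (-12 - 21/2)² = (-45/2)² = 2025/4 ≈ 506.25)
(W + Z) + (-12584 - 1*5719) = (6655 + 2025/4) + (-12584 - 1*5719) = 28645/4 + (-12584 - 5719) = 28645/4 - 18303 = -44567/4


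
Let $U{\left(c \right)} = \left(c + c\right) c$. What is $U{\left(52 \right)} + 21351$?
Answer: $26759$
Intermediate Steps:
$U{\left(c \right)} = 2 c^{2}$ ($U{\left(c \right)} = 2 c c = 2 c^{2}$)
$U{\left(52 \right)} + 21351 = 2 \cdot 52^{2} + 21351 = 2 \cdot 2704 + 21351 = 5408 + 21351 = 26759$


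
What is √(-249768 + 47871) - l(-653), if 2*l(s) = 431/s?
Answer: 431/1306 + 3*I*√22433 ≈ 0.33002 + 449.33*I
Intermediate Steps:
l(s) = 431/(2*s) (l(s) = (431/s)/2 = 431/(2*s))
√(-249768 + 47871) - l(-653) = √(-249768 + 47871) - 431/(2*(-653)) = √(-201897) - 431*(-1)/(2*653) = 3*I*√22433 - 1*(-431/1306) = 3*I*√22433 + 431/1306 = 431/1306 + 3*I*√22433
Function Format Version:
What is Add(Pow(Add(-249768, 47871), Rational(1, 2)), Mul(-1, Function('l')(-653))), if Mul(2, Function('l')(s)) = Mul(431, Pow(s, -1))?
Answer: Add(Rational(431, 1306), Mul(3, I, Pow(22433, Rational(1, 2)))) ≈ Add(0.33002, Mul(449.33, I))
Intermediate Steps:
Function('l')(s) = Mul(Rational(431, 2), Pow(s, -1)) (Function('l')(s) = Mul(Rational(1, 2), Mul(431, Pow(s, -1))) = Mul(Rational(431, 2), Pow(s, -1)))
Add(Pow(Add(-249768, 47871), Rational(1, 2)), Mul(-1, Function('l')(-653))) = Add(Pow(Add(-249768, 47871), Rational(1, 2)), Mul(-1, Mul(Rational(431, 2), Pow(-653, -1)))) = Add(Pow(-201897, Rational(1, 2)), Mul(-1, Mul(Rational(431, 2), Rational(-1, 653)))) = Add(Mul(3, I, Pow(22433, Rational(1, 2))), Mul(-1, Rational(-431, 1306))) = Add(Mul(3, I, Pow(22433, Rational(1, 2))), Rational(431, 1306)) = Add(Rational(431, 1306), Mul(3, I, Pow(22433, Rational(1, 2))))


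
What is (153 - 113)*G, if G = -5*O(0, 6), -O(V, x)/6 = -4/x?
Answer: -800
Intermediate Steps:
O(V, x) = 24/x (O(V, x) = -(-24)/x = 24/x)
G = -20 (G = -120/6 = -5*4 = -20)
(153 - 113)*G = (153 - 113)*(-20) = 40*(-20) = -800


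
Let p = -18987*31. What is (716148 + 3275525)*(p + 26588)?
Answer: -2243356151057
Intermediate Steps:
p = -588597
(716148 + 3275525)*(p + 26588) = (716148 + 3275525)*(-588597 + 26588) = 3991673*(-562009) = -2243356151057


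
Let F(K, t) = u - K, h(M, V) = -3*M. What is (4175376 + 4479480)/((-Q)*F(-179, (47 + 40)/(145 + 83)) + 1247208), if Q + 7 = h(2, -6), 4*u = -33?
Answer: 34619424/4997711 ≈ 6.9271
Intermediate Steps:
u = -33/4 (u = (¼)*(-33) = -33/4 ≈ -8.2500)
Q = -13 (Q = -7 - 3*2 = -7 - 6 = -13)
F(K, t) = -33/4 - K
(4175376 + 4479480)/((-Q)*F(-179, (47 + 40)/(145 + 83)) + 1247208) = (4175376 + 4479480)/((-1*(-13))*(-33/4 - 1*(-179)) + 1247208) = 8654856/(13*(-33/4 + 179) + 1247208) = 8654856/(13*(683/4) + 1247208) = 8654856/(8879/4 + 1247208) = 8654856/(4997711/4) = 8654856*(4/4997711) = 34619424/4997711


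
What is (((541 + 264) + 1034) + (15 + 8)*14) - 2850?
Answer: -689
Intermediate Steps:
(((541 + 264) + 1034) + (15 + 8)*14) - 2850 = ((805 + 1034) + 23*14) - 2850 = (1839 + 322) - 2850 = 2161 - 2850 = -689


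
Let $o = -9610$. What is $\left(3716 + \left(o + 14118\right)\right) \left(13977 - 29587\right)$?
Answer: $-128376640$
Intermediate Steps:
$\left(3716 + \left(o + 14118\right)\right) \left(13977 - 29587\right) = \left(3716 + \left(-9610 + 14118\right)\right) \left(13977 - 29587\right) = \left(3716 + 4508\right) \left(-15610\right) = 8224 \left(-15610\right) = -128376640$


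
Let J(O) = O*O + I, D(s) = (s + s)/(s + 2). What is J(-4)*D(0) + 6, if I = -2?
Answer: 6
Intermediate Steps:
D(s) = 2*s/(2 + s) (D(s) = (2*s)/(2 + s) = 2*s/(2 + s))
J(O) = -2 + O**2 (J(O) = O*O - 2 = O**2 - 2 = -2 + O**2)
J(-4)*D(0) + 6 = (-2 + (-4)**2)*(2*0/(2 + 0)) + 6 = (-2 + 16)*(2*0/2) + 6 = 14*(2*0*(1/2)) + 6 = 14*0 + 6 = 0 + 6 = 6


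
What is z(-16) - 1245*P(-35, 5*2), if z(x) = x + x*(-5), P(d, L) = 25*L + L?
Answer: -323636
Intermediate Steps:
P(d, L) = 26*L
z(x) = -4*x (z(x) = x - 5*x = -4*x)
z(-16) - 1245*P(-35, 5*2) = -4*(-16) - 32370*5*2 = 64 - 32370*10 = 64 - 1245*260 = 64 - 323700 = -323636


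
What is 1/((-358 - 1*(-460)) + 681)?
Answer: 1/783 ≈ 0.0012771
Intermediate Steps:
1/((-358 - 1*(-460)) + 681) = 1/((-358 + 460) + 681) = 1/(102 + 681) = 1/783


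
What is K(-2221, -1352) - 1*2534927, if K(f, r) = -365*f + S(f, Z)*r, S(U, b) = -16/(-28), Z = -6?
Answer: -12075242/7 ≈ -1.7250e+6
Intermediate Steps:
S(U, b) = 4/7 (S(U, b) = -16*(-1/28) = 4/7)
K(f, r) = -365*f + 4*r/7
K(-2221, -1352) - 1*2534927 = (-365*(-2221) + (4/7)*(-1352)) - 1*2534927 = (810665 - 5408/7) - 2534927 = 5669247/7 - 2534927 = -12075242/7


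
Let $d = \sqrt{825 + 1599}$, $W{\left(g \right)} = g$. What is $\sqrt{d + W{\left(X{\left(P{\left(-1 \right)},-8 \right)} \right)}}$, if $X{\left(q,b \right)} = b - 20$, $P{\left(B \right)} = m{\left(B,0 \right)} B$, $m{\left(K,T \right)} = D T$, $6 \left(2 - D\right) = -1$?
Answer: $\sqrt{-28 + 2 \sqrt{606}} \approx 4.608$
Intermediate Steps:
$D = \frac{13}{6}$ ($D = 2 - - \frac{1}{6} = 2 + \frac{1}{6} = \frac{13}{6} \approx 2.1667$)
$m{\left(K,T \right)} = \frac{13 T}{6}$
$P{\left(B \right)} = 0$ ($P{\left(B \right)} = \frac{13}{6} \cdot 0 B = 0 B = 0$)
$X{\left(q,b \right)} = -20 + b$ ($X{\left(q,b \right)} = b - 20 = -20 + b$)
$d = 2 \sqrt{606}$ ($d = \sqrt{2424} = 2 \sqrt{606} \approx 49.234$)
$\sqrt{d + W{\left(X{\left(P{\left(-1 \right)},-8 \right)} \right)}} = \sqrt{2 \sqrt{606} - 28} = \sqrt{-28 + 2 \sqrt{606}}$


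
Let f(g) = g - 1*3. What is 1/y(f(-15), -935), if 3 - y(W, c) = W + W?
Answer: 1/39 ≈ 0.025641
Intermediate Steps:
f(g) = -3 + g (f(g) = g - 3 = -3 + g)
y(W, c) = 3 - 2*W (y(W, c) = 3 - (W + W) = 3 - 2*W)
1/y(f(-15), -935) = 1/(3 - 2*(-3 - 15)) = 1/(3 - 2*(-18)) = 1/(3 + 36) = 1/39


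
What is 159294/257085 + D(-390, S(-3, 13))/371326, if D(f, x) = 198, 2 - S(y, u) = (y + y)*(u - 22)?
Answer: 9866817779/15910390785 ≈ 0.62015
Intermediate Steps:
S(y, u) = 2 - 2*y*(-22 + u) (S(y, u) = 2 - (y + y)*(u - 22) = 2 - 2*y*(-22 + u))
159294/257085 + D(-390, S(-3, 13))/371326 = 159294/257085 + 198/371326 = 159294*(1/257085) + 198*(1/371326) = 53098/85695 + 99/185663 = 9866817779/15910390785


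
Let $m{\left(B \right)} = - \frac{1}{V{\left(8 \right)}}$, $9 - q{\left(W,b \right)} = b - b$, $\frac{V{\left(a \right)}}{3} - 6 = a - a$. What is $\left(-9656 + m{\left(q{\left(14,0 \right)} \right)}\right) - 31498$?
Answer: $- \frac{740773}{18} \approx -41154.0$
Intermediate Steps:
$V{\left(a \right)} = 18$ ($V{\left(a \right)} = 18 + 3 \left(a - a\right) = 18 + 3 \cdot 0 = 18 + 0 = 18$)
$q{\left(W,b \right)} = 9$ ($q{\left(W,b \right)} = 9 - \left(b - b\right) = 9 - 0 = 9 + 0 = 9$)
$m{\left(B \right)} = - \frac{1}{18}$
$\left(-9656 + m{\left(q{\left(14,0 \right)} \right)}\right) - 31498 = \left(-9656 - \frac{1}{18}\right) - 31498 = - \frac{173809}{18} - 31498 = - \frac{740773}{18}$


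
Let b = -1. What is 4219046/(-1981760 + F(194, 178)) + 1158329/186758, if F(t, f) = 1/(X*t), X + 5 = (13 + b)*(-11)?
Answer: 40068713364637745/9836771196964998 ≈ 4.0734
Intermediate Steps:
X = -137 (X = -5 + (13 - 1)*(-11) = -5 + 12*(-11) = -5 - 132 = -137)
F(t, f) = -1/(137*t) (F(t, f) = 1/(-137*t) = -1/(137*t))
4219046/(-1981760 + F(194, 178)) + 1158329/186758 = 4219046/(-1981760 - 1/137/194) + 1158329/186758 = 4219046/(-1981760 - 1/137*1/194) + 1158329*(1/186758) = 4219046/(-1981760 - 1/26578) + 1158329/186758 = 4219046/(-52671217281/26578) + 1158329/186758 = 4219046*(-26578/52671217281) + 1158329/186758 = -112133804588/52671217281 + 1158329/186758 = 40068713364637745/9836771196964998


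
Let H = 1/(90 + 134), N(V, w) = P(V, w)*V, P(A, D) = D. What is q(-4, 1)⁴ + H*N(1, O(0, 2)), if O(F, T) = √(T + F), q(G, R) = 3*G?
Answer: 20736 + √2/224 ≈ 20736.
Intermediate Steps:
O(F, T) = √(F + T)
N(V, w) = V*w (N(V, w) = w*V = V*w)
H = 1/224 ≈ 0.0044643
q(-4, 1)⁴ + H*N(1, O(0, 2)) = (3*(-4))⁴ + (1*√(0 + 2))/224 = (-12)⁴ + (1*√2)/224 = 20736 + √2/224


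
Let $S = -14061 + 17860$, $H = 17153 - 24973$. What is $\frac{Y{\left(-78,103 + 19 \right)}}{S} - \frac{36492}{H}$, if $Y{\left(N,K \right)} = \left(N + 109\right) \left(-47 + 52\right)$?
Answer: $\frac{34961302}{7427045} \approx 4.7073$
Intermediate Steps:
$H = -7820$ ($H = 17153 - 24973 = -7820$)
$Y{\left(N,K \right)} = 545 + 5 N$ ($Y{\left(N,K \right)} = \left(109 + N\right) 5 = 545 + 5 N$)
$S = 3799$
$\frac{Y{\left(-78,103 + 19 \right)}}{S} - \frac{36492}{H} = \frac{545 + 5 \left(-78\right)}{3799} - \frac{36492}{-7820} = \left(545 - 390\right) \frac{1}{3799} - - \frac{9123}{1955} = 155 \cdot \frac{1}{3799} + \frac{9123}{1955} = \frac{155}{3799} + \frac{9123}{1955} = \frac{34961302}{7427045}$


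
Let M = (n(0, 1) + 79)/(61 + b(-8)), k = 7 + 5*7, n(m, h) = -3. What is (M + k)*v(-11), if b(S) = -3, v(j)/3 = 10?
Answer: 37680/29 ≈ 1299.3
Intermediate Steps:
v(j) = 30 (v(j) = 3*10 = 30)
k = 42 (k = 7 + 35 = 42)
M = 38/29 (M = (-3 + 79)/(61 - 3) = 76/58 = 76*(1/58) = 38/29 ≈ 1.3103)
(M + k)*v(-11) = (38/29 + 42)*30 = (1256/29)*30 = 37680/29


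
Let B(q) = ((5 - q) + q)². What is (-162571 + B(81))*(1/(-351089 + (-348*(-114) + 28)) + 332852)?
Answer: -16847316093653142/311389 ≈ -5.4104e+10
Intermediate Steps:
B(q) = 25 (B(q) = 5² = 25)
(-162571 + B(81))*(1/(-351089 + (-348*(-114) + 28)) + 332852) = (-162571 + 25)*(1/(-351089 + (-348*(-114) + 28)) + 332852) = -162546*(1/(-351089 + (39672 + 28)) + 332852) = -162546*(1/(-351089 + 39700) + 332852) = -162546*(1/(-311389) + 332852) = -162546*(-1/311389 + 332852) = -162546*103646451427/311389 = -16847316093653142/311389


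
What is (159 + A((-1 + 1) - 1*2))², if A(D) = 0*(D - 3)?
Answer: 25281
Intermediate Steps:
A(D) = 0 (A(D) = 0*(-3 + D) = 0)
(159 + A((-1 + 1) - 1*2))² = (159 + 0)² = 159² = 25281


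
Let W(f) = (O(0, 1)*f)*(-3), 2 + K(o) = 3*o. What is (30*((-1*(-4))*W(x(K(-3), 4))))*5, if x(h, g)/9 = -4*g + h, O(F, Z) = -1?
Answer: -437400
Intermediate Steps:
K(o) = -2 + 3*o
x(h, g) = -36*g + 9*h (x(h, g) = 9*(-4*g + h) = 9*(h - 4*g) = -36*g + 9*h)
W(f) = 3*f (W(f) = -f*(-3) = 3*f)
(30*((-1*(-4))*W(x(K(-3), 4))))*5 = (30*((-1*(-4))*(3*(-36*4 + 9*(-2 + 3*(-3))))))*5 = (30*(4*(3*(-144 + 9*(-2 - 9)))))*5 = (30*(4*(3*(-144 + 9*(-11)))))*5 = (30*(4*(3*(-144 - 99))))*5 = (30*(4*(3*(-243))))*5 = (30*(4*(-729)))*5 = (30*(-2916))*5 = -87480*5 = -437400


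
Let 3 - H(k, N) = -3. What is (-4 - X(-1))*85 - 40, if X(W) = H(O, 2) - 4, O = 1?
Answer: -550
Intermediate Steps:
H(k, N) = 6 (H(k, N) = 3 - 1*(-3) = 3 + 3 = 6)
X(W) = 2 (X(W) = 6 - 4 = 2)
(-4 - X(-1))*85 - 40 = (-4 - 1*2)*85 - 40 = (-4 - 2)*85 - 40 = -6*85 - 40 = -510 - 40 = -550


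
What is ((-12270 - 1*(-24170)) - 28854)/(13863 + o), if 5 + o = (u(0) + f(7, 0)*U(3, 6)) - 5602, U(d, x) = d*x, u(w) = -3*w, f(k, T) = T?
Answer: -8477/4128 ≈ -2.0535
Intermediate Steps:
o = -5607 (o = -5 + ((-3*0 + 0*(3*6)) - 5602) = -5 + ((0 + 0*18) - 5602) = -5 + ((0 + 0) - 5602) = -5 + (0 - 5602) = -5 - 5602 = -5607)
((-12270 - 1*(-24170)) - 28854)/(13863 + o) = ((-12270 - 1*(-24170)) - 28854)/(13863 - 5607) = ((-12270 + 24170) - 28854)/8256 = (11900 - 28854)*(1/8256) = -16954*1/8256 = -8477/4128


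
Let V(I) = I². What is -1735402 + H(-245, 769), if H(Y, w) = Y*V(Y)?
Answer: -16441527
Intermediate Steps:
H(Y, w) = Y³ (H(Y, w) = Y*Y² = Y³)
-1735402 + H(-245, 769) = -1735402 + (-245)³ = -1735402 - 14706125 = -16441527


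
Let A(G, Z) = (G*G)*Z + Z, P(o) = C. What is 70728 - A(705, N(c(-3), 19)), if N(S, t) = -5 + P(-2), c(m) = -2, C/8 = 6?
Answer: -21301390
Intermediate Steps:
C = 48 (C = 8*6 = 48)
P(o) = 48
N(S, t) = 43 (N(S, t) = -5 + 48 = 43)
A(G, Z) = Z + Z*G² (A(G, Z) = G²*Z + Z = Z*G² + Z = Z + Z*G²)
70728 - A(705, N(c(-3), 19)) = 70728 - 43*(1 + 705²) = 70728 - 43*(1 + 497025) = 70728 - 43*497026 = 70728 - 1*21372118 = 70728 - 21372118 = -21301390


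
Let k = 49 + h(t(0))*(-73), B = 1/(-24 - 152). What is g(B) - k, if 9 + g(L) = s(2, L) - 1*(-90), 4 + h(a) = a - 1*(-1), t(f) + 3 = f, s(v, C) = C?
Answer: -71457/176 ≈ -406.01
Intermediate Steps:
t(f) = -3 + f
h(a) = -3 + a (h(a) = -4 + (a - 1*(-1)) = -4 + (a + 1) = -4 + (1 + a) = -3 + a)
B = -1/176 (B = 1/(-176) = -1/176 ≈ -0.0056818)
k = 487 (k = 49 + (-3 + (-3 + 0))*(-73) = 49 + (-3 - 3)*(-73) = 49 - 6*(-73) = 49 + 438 = 487)
g(L) = 81 + L (g(L) = -9 + (L - 1*(-90)) = -9 + (L + 90) = -9 + (90 + L) = 81 + L)
g(B) - k = (81 - 1/176) - 1*487 = 14255/176 - 487 = -71457/176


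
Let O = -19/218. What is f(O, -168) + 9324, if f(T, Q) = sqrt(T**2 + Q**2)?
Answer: 9324 + sqrt(1341317737)/218 ≈ 9492.0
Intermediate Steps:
O = -19/218 (O = -19*1/218 = -19/218 ≈ -0.087156)
f(T, Q) = sqrt(Q**2 + T**2)
f(O, -168) + 9324 = sqrt((-168)**2 + (-19/218)**2) + 9324 = sqrt(28224 + 361/47524) + 9324 = sqrt(1341317737/47524) + 9324 = sqrt(1341317737)/218 + 9324 = 9324 + sqrt(1341317737)/218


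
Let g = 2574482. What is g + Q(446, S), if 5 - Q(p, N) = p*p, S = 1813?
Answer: 2375571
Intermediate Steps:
Q(p, N) = 5 - p² (Q(p, N) = 5 - p*p = 5 - p²)
g + Q(446, S) = 2574482 + (5 - 1*446²) = 2574482 + (5 - 1*198916) = 2574482 + (5 - 198916) = 2574482 - 198911 = 2375571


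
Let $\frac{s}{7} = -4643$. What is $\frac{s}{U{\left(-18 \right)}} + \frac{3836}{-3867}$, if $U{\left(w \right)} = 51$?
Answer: $- \frac{41959001}{65739} \approx -638.27$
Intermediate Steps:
$s = -32501$ ($s = 7 \left(-4643\right) = -32501$)
$\frac{s}{U{\left(-18 \right)}} + \frac{3836}{-3867} = - \frac{32501}{51} + \frac{3836}{-3867} = \left(-32501\right) \frac{1}{51} + 3836 \left(- \frac{1}{3867}\right) = - \frac{32501}{51} - \frac{3836}{3867} = - \frac{41959001}{65739}$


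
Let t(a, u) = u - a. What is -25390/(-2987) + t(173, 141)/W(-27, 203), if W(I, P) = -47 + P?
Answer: 966314/116493 ≈ 8.2950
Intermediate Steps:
-25390/(-2987) + t(173, 141)/W(-27, 203) = -25390/(-2987) + (141 - 1*173)/(-47 + 203) = -25390*(-1/2987) + (141 - 173)/156 = 25390/2987 - 32*1/156 = 25390/2987 - 8/39 = 966314/116493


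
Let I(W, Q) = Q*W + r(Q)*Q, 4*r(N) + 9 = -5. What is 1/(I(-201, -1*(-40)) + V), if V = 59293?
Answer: 1/51113 ≈ 1.9564e-5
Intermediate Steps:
r(N) = -7/2 (r(N) = -9/4 + (¼)*(-5) = -9/4 - 5/4 = -7/2)
I(W, Q) = -7*Q/2 + Q*W (I(W, Q) = Q*W - 7*Q/2 = -7*Q/2 + Q*W)
1/(I(-201, -1*(-40)) + V) = 1/((-1*(-40))*(-7 + 2*(-201))/2 + 59293) = 1/((½)*40*(-7 - 402) + 59293) = 1/((½)*40*(-409) + 59293) = 1/(-8180 + 59293) = 1/51113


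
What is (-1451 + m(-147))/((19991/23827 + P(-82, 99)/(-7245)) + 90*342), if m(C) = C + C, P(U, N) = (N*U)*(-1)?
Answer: -33470382575/590377624101 ≈ -0.056693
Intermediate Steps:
P(U, N) = -N*U
m(C) = 2*C
(-1451 + m(-147))/((19991/23827 + P(-82, 99)/(-7245)) + 90*342) = (-1451 + 2*(-147))/((19991/23827 - 1*99*(-82)/(-7245)) + 90*342) = (-1451 - 294)/((19991*(1/23827) + 8118*(-1/7245)) + 30780) = -1745/((19991/23827 - 902/805) + 30780) = -1745/(-5399199/19180735 + 30780) = -1745/590377624101/19180735 = -1745*19180735/590377624101 = -33470382575/590377624101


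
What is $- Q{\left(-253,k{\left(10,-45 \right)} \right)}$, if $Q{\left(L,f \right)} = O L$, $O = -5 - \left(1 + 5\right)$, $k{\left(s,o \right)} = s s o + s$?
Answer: $-2783$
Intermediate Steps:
$k{\left(s,o \right)} = s + o s^{2}$ ($k{\left(s,o \right)} = s^{2} o + s = o s^{2} + s = s + o s^{2}$)
$O = -11$ ($O = -5 - 6 = -11$)
$Q{\left(L,f \right)} = - 11 L$
$- Q{\left(-253,k{\left(10,-45 \right)} \right)} = - \left(-11\right) \left(-253\right) = \left(-1\right) 2783 = -2783$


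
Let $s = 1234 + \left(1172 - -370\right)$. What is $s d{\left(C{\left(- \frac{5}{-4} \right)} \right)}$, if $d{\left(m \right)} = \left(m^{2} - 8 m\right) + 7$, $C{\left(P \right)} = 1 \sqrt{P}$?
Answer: $22902 - 11104 \sqrt{5} \approx -1927.3$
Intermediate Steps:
$C{\left(P \right)} = \sqrt{P}$
$d{\left(m \right)} = 7 + m^{2} - 8 m$
$s = 2776$ ($s = 1234 + \left(1172 + 370\right) = 1234 + 1542 = 2776$)
$s d{\left(C{\left(- \frac{5}{-4} \right)} \right)} = 2776 \left(7 + \left(\sqrt{- \frac{5}{-4}}\right)^{2} - 8 \sqrt{- \frac{5}{-4}}\right) = 2776 \left(7 + \left(\sqrt{\left(-5\right) \left(- \frac{1}{4}\right)}\right)^{2} - 8 \sqrt{\left(-5\right) \left(- \frac{1}{4}\right)}\right) = 2776 \left(7 + \left(\sqrt{\frac{5}{4}}\right)^{2} - 8 \sqrt{\frac{5}{4}}\right) = 2776 \left(7 + \left(\frac{\sqrt{5}}{2}\right)^{2} - 8 \frac{\sqrt{5}}{2}\right) = 2776 \left(7 + \frac{5}{4} - 4 \sqrt{5}\right) = 2776 \left(\frac{33}{4} - 4 \sqrt{5}\right) = 22902 - 11104 \sqrt{5}$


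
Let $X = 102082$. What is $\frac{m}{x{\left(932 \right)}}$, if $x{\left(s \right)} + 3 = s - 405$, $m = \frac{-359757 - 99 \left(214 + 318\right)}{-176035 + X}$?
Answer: $\frac{15275}{1435236} \approx 0.010643$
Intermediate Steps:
$m = \frac{15275}{2739}$ ($m = \frac{-359757 - 99 \left(214 + 318\right)}{-176035 + 102082} = \frac{-359757 - 52668}{-73953} = \left(-359757 - 52668\right) \left(- \frac{1}{73953}\right) = \left(-412425\right) \left(- \frac{1}{73953}\right) = \frac{15275}{2739} \approx 5.5769$)
$x{\left(s \right)} = -408 + s$ ($x{\left(s \right)} = -3 + \left(s - 405\right) = -3 + \left(-405 + s\right) = -408 + s$)
$\frac{m}{x{\left(932 \right)}} = \frac{15275}{2739 \left(-408 + 932\right)} = \frac{15275}{2739 \cdot 524} = \frac{15275}{2739} \cdot \frac{1}{524} = \frac{15275}{1435236}$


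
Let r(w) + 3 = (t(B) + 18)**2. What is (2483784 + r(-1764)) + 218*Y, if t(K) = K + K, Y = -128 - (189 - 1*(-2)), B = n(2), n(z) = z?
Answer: 2414723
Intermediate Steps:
B = 2
Y = -319 (Y = -128 - (189 + 2) = -128 - 1*191 = -128 - 191 = -319)
t(K) = 2*K
r(w) = 481 (r(w) = -3 + (2*2 + 18)**2 = -3 + (4 + 18)**2 = -3 + 22**2 = -3 + 484 = 481)
(2483784 + r(-1764)) + 218*Y = (2483784 + 481) + 218*(-319) = 2484265 - 69542 = 2414723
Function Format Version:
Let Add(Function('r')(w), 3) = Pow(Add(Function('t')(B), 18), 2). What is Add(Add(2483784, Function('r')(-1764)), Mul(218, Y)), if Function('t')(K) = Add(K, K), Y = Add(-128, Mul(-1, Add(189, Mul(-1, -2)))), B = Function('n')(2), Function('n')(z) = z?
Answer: 2414723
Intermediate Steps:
B = 2
Y = -319 (Y = Add(-128, Mul(-1, Add(189, 2))) = Add(-128, Mul(-1, 191)) = Add(-128, -191) = -319)
Function('t')(K) = Mul(2, K)
Function('r')(w) = 481 (Function('r')(w) = Add(-3, Pow(Add(Mul(2, 2), 18), 2)) = Add(-3, Pow(Add(4, 18), 2)) = Add(-3, Pow(22, 2)) = Add(-3, 484) = 481)
Add(Add(2483784, Function('r')(-1764)), Mul(218, Y)) = Add(Add(2483784, 481), Mul(218, -319)) = Add(2484265, -69542) = 2414723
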